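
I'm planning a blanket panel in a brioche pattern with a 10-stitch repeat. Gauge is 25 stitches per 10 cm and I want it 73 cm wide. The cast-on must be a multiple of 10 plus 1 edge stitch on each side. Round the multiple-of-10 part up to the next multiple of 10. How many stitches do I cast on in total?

25 / 10 = 2.5 sts per cm.
73 × 2.5 = 182.50 sts.
Less 2 edge sts → 180.50 for the repeat.
Next multiple of 10: 190.
Add back 2 edge sts → 192.

192 stitches.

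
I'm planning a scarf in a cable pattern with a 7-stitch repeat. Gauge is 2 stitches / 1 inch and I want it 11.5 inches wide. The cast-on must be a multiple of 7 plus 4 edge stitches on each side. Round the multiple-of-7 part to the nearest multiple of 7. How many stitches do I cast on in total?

2 / 1 = 2 sts per inch.
11.5 × 2 = 23.00 sts.
Less 8 edge sts → 15.00 for the repeat.
Nearest multiple of 7: 14.
Add back 8 edge sts → 22.

CO 22 sts.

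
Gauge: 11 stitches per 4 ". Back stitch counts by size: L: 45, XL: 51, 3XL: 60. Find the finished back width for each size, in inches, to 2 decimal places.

11/4 = 2.75 sts per in.
L: 45 / 2.75 = 16.364 → 16.36 in.
XL: 51 / 2.75 = 18.545 → 18.55 in.
3XL: 60 / 2.75 = 21.818 → 21.82 in.

L 16.36 inches; XL 18.55 inches; 3XL 21.82 inches.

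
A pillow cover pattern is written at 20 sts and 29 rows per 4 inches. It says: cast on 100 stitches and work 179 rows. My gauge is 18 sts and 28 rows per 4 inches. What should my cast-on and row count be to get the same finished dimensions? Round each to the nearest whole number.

Stitches: 100 × 18/20 = 90.00 → 90.
Rows: 179 × 28/29 = 172.83 → 173.

Cast on 90 stitches; work 173 rows.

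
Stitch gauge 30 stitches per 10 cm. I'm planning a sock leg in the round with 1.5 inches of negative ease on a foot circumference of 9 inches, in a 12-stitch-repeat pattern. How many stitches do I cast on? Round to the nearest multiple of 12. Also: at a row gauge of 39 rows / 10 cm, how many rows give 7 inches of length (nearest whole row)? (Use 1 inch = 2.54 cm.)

Cast on 60 stitches; work 69 rows.

Finished = 9 − 1.5 = 7.5 inches.
7.5 inches × 2.54 = 19.05 cm.
30/10 = 3 sts per cm; 19.05 × 3 = 57.15 sts.
Nearest multiple of 12 → 60.
7 inches = 17.78 cm; × 3.9 = 69.34 → 69 rows.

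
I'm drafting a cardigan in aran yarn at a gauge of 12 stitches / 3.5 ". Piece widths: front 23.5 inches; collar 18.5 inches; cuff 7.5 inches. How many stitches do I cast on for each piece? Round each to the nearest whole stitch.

Rate = 12/3.5 = 3.429 sts per in.
front: 23.5 × 3.429 = 80.57 → 81.
collar: 18.5 × 3.429 = 63.43 → 63.
cuff: 7.5 × 3.429 = 25.71 → 26.

front 81; collar 63; cuff 26.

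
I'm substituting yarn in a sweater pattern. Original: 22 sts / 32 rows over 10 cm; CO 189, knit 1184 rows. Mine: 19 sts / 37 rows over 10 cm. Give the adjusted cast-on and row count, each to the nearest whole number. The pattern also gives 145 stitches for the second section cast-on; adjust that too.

Cast on 163 stitches; work 1369 rows; second section cast-on 125 stitches.

Stitches: 189 × 19/22 = 163.23 → 163.
Rows: 1184 × 37/32 = 1369.00 → 1369.
second section cast-on: 145 × 19/22 = 125.23 → 125.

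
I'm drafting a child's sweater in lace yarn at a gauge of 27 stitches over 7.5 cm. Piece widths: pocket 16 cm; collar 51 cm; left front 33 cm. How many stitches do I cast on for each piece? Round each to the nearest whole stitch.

pocket 58; collar 184; left front 119.

Rate = 27/7.5 = 3.6 sts per cm.
pocket: 16 × 3.6 = 57.60 → 58.
collar: 51 × 3.6 = 183.60 → 184.
left front: 33 × 3.6 = 118.80 → 119.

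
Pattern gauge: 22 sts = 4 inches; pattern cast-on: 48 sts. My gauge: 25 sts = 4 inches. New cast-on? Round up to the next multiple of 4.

Cast on 56 stitches.

Scale factor = 25 / 22 = 1.136.
48 × 25 / 22 = 54.55 sts.
→ 56 sts.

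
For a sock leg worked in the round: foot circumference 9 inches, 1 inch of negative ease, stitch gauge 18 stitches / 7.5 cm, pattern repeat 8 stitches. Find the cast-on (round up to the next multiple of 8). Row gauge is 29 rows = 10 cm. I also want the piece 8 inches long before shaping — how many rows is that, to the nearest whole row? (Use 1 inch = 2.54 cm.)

Finished = 9 − 1 = 8 inches.
8 inches × 2.54 = 20.32 cm.
18/7.5 = 2.4 sts per cm; 20.32 × 2.4 = 48.77 sts.
Next multiple of 8 → 56.
8 inches = 20.32 cm; × 2.9 = 58.93 → 59 rows.

Cast on 56 stitches; work 59 rows.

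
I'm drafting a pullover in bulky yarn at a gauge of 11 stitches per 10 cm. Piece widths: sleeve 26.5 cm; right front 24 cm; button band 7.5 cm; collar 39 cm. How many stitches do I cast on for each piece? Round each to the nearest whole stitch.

sleeve 29; right front 26; button band 8; collar 43.

Rate = 11/10 = 1.1 sts per cm.
sleeve: 26.5 × 1.1 = 29.15 → 29.
right front: 24 × 1.1 = 26.40 → 26.
button band: 7.5 × 1.1 = 8.25 → 8.
collar: 39 × 1.1 = 42.90 → 43.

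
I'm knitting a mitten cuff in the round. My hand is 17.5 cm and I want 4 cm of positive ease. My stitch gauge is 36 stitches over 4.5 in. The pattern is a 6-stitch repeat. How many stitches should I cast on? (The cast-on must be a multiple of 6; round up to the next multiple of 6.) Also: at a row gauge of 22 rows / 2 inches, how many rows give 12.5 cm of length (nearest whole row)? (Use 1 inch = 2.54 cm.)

Cast on 72 stitches; work 54 rows.

Finished = 17.5 + 4 = 21.5 cm.
21.5 cm × 1/2.54 = 8.46 inches.
36/4.5 = 8 sts per in; 8.46 × 8 = 67.72 sts.
Next multiple of 6 → 72.
12.5 cm = 4.92 inches; × 11 = 54.13 → 54 rows.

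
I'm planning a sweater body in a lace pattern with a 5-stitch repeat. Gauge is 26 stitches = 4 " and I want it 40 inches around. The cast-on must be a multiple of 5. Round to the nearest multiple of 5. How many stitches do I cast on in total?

26 / 4 = 6.5 sts per inch.
40 × 6.5 = 260.00 sts.
Nearest multiple of 5: 260.

260 stitches.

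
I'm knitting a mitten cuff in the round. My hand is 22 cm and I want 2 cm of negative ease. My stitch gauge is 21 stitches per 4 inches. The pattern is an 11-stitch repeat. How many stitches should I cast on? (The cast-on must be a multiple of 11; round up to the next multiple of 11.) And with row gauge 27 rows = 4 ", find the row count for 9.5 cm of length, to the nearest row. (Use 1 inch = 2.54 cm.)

Finished = 22 − 2 = 20 cm.
20 cm × 1/2.54 = 7.87 inches.
21/4 = 5.25 sts per in; 7.87 × 5.25 = 41.34 sts.
Next multiple of 11 → 44.
9.5 cm = 3.74 inches; × 6.75 = 25.25 → 25 rows.

Cast on 44 stitches; work 25 rows.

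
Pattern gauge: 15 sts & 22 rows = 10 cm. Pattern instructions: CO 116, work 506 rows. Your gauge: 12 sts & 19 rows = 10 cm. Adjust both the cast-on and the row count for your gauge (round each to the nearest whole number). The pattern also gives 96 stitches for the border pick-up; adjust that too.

Stitches: 116 × 12/15 = 92.80 → 93.
Rows: 506 × 19/22 = 437.00 → 437.
border pick-up: 96 × 12/15 = 76.80 → 77.

Cast on 93 stitches; work 437 rows; border pick-up 77 stitches.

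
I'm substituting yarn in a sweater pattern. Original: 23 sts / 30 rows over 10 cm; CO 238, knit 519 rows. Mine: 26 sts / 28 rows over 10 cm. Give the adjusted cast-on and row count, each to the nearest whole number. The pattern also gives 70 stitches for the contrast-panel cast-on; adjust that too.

Cast on 269 stitches; work 484 rows; contrast-panel cast-on 79 stitches.

Stitches: 238 × 26/23 = 269.04 → 269.
Rows: 519 × 28/30 = 484.40 → 484.
contrast-panel cast-on: 70 × 26/23 = 79.13 → 79.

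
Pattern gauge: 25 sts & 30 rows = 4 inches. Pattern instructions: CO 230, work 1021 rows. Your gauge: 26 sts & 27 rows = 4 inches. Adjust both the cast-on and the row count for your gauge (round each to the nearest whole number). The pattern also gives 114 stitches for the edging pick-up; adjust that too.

Stitches: 230 × 26/25 = 239.20 → 239.
Rows: 1021 × 27/30 = 918.90 → 919.
edging pick-up: 114 × 26/25 = 118.56 → 119.

Cast on 239 stitches; work 919 rows; edging pick-up 119 stitches.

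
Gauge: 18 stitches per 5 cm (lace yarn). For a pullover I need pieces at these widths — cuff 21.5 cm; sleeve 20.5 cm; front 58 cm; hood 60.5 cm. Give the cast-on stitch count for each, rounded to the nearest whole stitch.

cuff 77; sleeve 74; front 209; hood 218.

Rate = 18/5 = 3.6 sts per cm.
cuff: 21.5 × 3.6 = 77.40 → 77.
sleeve: 20.5 × 3.6 = 73.80 → 74.
front: 58 × 3.6 = 208.80 → 209.
hood: 60.5 × 3.6 = 217.80 → 218.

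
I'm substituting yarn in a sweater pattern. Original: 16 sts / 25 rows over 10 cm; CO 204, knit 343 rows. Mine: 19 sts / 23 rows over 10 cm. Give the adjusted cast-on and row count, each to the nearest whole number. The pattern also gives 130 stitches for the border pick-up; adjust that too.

Cast on 242 stitches; work 316 rows; border pick-up 154 stitches.

Stitches: 204 × 19/16 = 242.25 → 242.
Rows: 343 × 23/25 = 315.56 → 316.
border pick-up: 130 × 19/16 = 154.38 → 154.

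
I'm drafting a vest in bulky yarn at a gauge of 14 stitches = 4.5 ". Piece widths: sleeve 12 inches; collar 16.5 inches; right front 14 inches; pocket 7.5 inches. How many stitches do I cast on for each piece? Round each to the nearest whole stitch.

sleeve 37; collar 51; right front 44; pocket 23.

Rate = 14/4.5 = 3.111 sts per in.
sleeve: 12 × 3.111 = 37.33 → 37.
collar: 16.5 × 3.111 = 51.33 → 51.
right front: 14 × 3.111 = 43.56 → 44.
pocket: 7.5 × 3.111 = 23.33 → 23.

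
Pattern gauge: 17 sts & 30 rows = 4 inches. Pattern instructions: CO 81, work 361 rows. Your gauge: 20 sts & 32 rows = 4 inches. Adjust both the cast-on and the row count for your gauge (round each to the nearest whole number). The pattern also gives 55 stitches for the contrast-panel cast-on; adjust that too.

Stitches: 81 × 20/17 = 95.29 → 95.
Rows: 361 × 32/30 = 385.07 → 385.
contrast-panel cast-on: 55 × 20/17 = 64.71 → 65.

Cast on 95 stitches; work 385 rows; contrast-panel cast-on 65 stitches.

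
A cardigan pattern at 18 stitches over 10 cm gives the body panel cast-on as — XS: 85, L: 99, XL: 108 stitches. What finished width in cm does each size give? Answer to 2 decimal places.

18/10 = 1.8 sts per cm.
XS: 85 / 1.8 = 47.222 → 47.22 cm.
L: 99 / 1.8 = 55.000 → 55.00 cm.
XL: 108 / 1.8 = 60.000 → 60.00 cm.

XS 47.22 cm; L 55.00 cm; XL 60.00 cm.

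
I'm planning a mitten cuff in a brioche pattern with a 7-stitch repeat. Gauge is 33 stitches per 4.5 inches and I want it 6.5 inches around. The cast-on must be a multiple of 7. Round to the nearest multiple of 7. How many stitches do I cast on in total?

33 / 4.5 = 7.333 sts per inch.
6.5 × 7.333 = 47.67 sts.
Nearest multiple of 7: 49.

CO 49 sts.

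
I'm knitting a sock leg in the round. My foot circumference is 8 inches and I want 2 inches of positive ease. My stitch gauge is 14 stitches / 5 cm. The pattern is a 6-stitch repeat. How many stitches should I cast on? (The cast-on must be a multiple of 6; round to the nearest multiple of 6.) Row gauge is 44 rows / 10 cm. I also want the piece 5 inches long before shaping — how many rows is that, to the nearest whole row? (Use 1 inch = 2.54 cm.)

Cast on 72 stitches; work 56 rows.

Finished = 8 + 2 = 10 inches.
10 inches × 2.54 = 25.40 cm.
14/5 = 2.8 sts per cm; 25.40 × 2.8 = 71.12 sts.
Nearest multiple of 6 → 72.
5 inches = 12.70 cm; × 4.4 = 55.88 → 56 rows.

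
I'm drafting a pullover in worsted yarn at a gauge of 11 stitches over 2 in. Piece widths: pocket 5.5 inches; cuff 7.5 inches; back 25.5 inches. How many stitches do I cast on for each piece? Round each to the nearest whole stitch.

Rate = 11/2 = 5.5 sts per in.
pocket: 5.5 × 5.5 = 30.25 → 30.
cuff: 7.5 × 5.5 = 41.25 → 41.
back: 25.5 × 5.5 = 140.25 → 140.

pocket 30; cuff 41; back 140.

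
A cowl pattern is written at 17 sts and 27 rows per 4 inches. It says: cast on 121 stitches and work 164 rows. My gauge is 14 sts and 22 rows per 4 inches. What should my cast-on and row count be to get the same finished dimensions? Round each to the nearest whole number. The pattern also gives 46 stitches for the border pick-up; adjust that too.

Stitches: 121 × 14/17 = 99.65 → 100.
Rows: 164 × 22/27 = 133.63 → 134.
border pick-up: 46 × 14/17 = 37.88 → 38.

Cast on 100 stitches; work 134 rows; border pick-up 38 stitches.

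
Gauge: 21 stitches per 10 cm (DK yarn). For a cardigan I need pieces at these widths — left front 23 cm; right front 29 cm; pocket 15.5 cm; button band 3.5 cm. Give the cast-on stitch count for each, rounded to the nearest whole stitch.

left front 48; right front 61; pocket 33; button band 7.

Rate = 21/10 = 2.1 sts per cm.
left front: 23 × 2.1 = 48.30 → 48.
right front: 29 × 2.1 = 60.90 → 61.
pocket: 15.5 × 2.1 = 32.55 → 33.
button band: 3.5 × 2.1 = 7.35 → 7.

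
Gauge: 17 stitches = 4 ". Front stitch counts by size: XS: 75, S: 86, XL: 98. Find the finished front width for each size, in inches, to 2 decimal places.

XS 17.65 inches; S 20.24 inches; XL 23.06 inches.

17/4 = 4.25 sts per in.
XS: 75 / 4.25 = 17.647 → 17.65 in.
S: 86 / 4.25 = 20.235 → 20.24 in.
XL: 98 / 4.25 = 23.059 → 23.06 in.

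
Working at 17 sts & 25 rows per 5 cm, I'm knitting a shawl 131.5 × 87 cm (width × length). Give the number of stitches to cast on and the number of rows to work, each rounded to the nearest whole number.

Stitch gauge = 17/5 = 3.4 sts/cm; 131.5 × 3.4 = 447.10 → 447 sts.
Row gauge = 25/5 = 5 rows/cm; 87 × 5 = 435.00 → 435 rows.

Cast on 447 stitches and work 435 rows.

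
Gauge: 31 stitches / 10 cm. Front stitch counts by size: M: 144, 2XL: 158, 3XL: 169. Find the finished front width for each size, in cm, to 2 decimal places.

31/10 = 3.1 sts per cm.
M: 144 / 3.1 = 46.452 → 46.45 cm.
2XL: 158 / 3.1 = 50.968 → 50.97 cm.
3XL: 169 / 3.1 = 54.516 → 54.52 cm.

M 46.45 cm; 2XL 50.97 cm; 3XL 54.52 cm.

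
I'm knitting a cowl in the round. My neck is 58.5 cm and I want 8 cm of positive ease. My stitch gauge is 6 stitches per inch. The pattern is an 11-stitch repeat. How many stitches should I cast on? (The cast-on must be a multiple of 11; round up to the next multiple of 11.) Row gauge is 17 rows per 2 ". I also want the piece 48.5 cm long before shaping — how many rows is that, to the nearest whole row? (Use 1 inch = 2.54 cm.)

Cast on 165 stitches; work 162 rows.

Finished = 58.5 + 8 = 66.5 cm.
66.5 cm × 1/2.54 = 26.18 inches.
6/1 = 6 sts per in; 26.18 × 6 = 157.09 sts.
Next multiple of 11 → 165.
48.5 cm = 19.09 inches; × 8.5 = 162.30 → 162 rows.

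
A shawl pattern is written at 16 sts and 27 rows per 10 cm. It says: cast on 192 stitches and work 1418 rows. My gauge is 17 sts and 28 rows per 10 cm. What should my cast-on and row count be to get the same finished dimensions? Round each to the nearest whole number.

Cast on 204 stitches; work 1471 rows.

Stitches: 192 × 17/16 = 204.00 → 204.
Rows: 1418 × 28/27 = 1470.52 → 1471.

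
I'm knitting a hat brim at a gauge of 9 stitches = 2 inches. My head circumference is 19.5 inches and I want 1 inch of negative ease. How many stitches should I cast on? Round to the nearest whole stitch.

Finished = 19.5 − 1 = 18.5 in.
9 / 2 = 4.5 sts per inch.
18.50 × 4.5 = 83.25 sts.
→ 83 sts.

CO 83 sts.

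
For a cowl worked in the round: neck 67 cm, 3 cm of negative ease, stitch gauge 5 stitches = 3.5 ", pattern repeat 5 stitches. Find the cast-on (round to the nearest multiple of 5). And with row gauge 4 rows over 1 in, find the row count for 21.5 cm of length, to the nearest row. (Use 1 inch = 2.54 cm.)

Cast on 35 stitches; work 34 rows.

Finished = 67 − 3 = 64 cm.
64 cm × 1/2.54 = 25.20 inches.
5/3.5 = 1.429 sts per in; 25.20 × 1.429 = 36.00 sts.
Nearest multiple of 5 → 35.
21.5 cm = 8.46 inches; × 4 = 33.86 → 34 rows.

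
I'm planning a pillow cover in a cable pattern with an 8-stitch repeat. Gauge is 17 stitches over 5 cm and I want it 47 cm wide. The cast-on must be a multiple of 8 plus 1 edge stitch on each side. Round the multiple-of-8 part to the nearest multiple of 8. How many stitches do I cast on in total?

162 stitches.

17 / 5 = 3.4 sts per cm.
47 × 3.4 = 159.80 sts.
Less 2 edge sts → 157.80 for the repeat.
Nearest multiple of 8: 160.
Add back 2 edge sts → 162.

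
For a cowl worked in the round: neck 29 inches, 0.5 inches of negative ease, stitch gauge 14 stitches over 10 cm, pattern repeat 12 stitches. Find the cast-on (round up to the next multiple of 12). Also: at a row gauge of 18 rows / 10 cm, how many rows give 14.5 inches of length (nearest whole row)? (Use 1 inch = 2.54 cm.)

Cast on 108 stitches; work 66 rows.

Finished = 29 − 0.5 = 28.5 inches.
28.5 inches × 2.54 = 72.39 cm.
14/10 = 1.4 sts per cm; 72.39 × 1.4 = 101.35 sts.
Next multiple of 12 → 108.
14.5 inches = 36.83 cm; × 1.8 = 66.29 → 66 rows.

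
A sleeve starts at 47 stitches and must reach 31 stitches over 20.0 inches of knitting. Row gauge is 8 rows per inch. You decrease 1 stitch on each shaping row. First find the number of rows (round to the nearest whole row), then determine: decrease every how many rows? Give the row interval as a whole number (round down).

Rows = 20.0 × 8 = 160.0 → 160 rows.
Stitches to remove: 16 → 16 shaping rows (at 1 st each).
160 / 16 = 10.00 → every 10 rows.

Decrease every 10th row.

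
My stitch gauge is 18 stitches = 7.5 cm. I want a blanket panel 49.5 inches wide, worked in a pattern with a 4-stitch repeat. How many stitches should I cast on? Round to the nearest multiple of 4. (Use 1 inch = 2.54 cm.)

Cast on 300 stitches.

49.5 in = 49.5 × 2.54 = 125.73 cm.
18 / 7.5 = 2.4 sts/cm.
125.73 × 2.4 = 301.75 sts.
→ 300.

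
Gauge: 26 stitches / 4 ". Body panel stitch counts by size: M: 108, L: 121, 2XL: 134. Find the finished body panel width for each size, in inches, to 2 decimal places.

M 16.62 inches; L 18.62 inches; 2XL 20.62 inches.

26/4 = 6.5 sts per in.
M: 108 / 6.5 = 16.615 → 16.62 in.
L: 121 / 6.5 = 18.615 → 18.62 in.
2XL: 134 / 6.5 = 20.615 → 20.62 in.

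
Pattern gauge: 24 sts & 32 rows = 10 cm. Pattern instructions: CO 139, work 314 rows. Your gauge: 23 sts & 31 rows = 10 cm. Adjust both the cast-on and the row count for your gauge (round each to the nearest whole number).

Stitches: 139 × 23/24 = 133.21 → 133.
Rows: 314 × 31/32 = 304.19 → 304.

Cast on 133 stitches; work 304 rows.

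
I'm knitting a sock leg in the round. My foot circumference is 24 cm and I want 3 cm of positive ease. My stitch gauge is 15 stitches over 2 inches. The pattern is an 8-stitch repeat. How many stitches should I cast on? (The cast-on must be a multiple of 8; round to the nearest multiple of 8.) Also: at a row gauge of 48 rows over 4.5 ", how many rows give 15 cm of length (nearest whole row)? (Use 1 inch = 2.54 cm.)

Finished = 24 + 3 = 27 cm.
27 cm × 1/2.54 = 10.63 inches.
15/2 = 7.5 sts per in; 10.63 × 7.5 = 79.72 sts.
Nearest multiple of 8 → 80.
15 cm = 5.91 inches; × 10.667 = 62.99 → 63 rows.

Cast on 80 stitches; work 63 rows.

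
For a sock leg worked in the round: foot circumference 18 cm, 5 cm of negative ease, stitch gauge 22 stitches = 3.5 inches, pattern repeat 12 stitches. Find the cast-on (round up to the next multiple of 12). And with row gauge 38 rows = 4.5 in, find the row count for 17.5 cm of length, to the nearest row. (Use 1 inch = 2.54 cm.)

Finished = 18 − 5 = 13 cm.
13 cm × 1/2.54 = 5.12 inches.
22/3.5 = 6.286 sts per in; 5.12 × 6.286 = 32.17 sts.
Next multiple of 12 → 36.
17.5 cm = 6.89 inches; × 8.444 = 58.18 → 58 rows.

Cast on 36 stitches; work 58 rows.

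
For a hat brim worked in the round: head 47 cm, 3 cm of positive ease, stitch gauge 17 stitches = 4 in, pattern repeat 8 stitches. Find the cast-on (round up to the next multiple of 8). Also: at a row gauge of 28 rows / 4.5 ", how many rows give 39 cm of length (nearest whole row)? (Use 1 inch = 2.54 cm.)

Cast on 88 stitches; work 96 rows.

Finished = 47 + 3 = 50 cm.
50 cm × 1/2.54 = 19.69 inches.
17/4 = 4.25 sts per in; 19.69 × 4.25 = 83.66 sts.
Next multiple of 8 → 88.
39 cm = 15.35 inches; × 6.222 = 95.54 → 96 rows.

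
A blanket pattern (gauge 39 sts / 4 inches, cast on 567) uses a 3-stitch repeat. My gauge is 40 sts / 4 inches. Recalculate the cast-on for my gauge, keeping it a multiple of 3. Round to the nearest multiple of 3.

567 × 40 / 39 = 581.54.
Nearest multiple of 3: 582.

582 stitches.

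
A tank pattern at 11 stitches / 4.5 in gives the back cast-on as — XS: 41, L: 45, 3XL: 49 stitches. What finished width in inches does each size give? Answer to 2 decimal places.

11/4.5 = 2.444 sts per in.
XS: 41 / 2.444 = 16.773 → 16.77 in.
L: 45 / 2.444 = 18.409 → 18.41 in.
3XL: 49 / 2.444 = 20.045 → 20.05 in.

XS 16.77 inches; L 18.41 inches; 3XL 20.05 inches.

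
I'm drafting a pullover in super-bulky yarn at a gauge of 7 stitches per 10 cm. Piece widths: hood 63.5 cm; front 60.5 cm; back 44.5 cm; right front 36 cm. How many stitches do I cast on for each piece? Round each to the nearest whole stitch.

hood 44; front 42; back 31; right front 25.

Rate = 7/10 = 0.7 sts per cm.
hood: 63.5 × 0.7 = 44.45 → 44.
front: 60.5 × 0.7 = 42.35 → 42.
back: 44.5 × 0.7 = 31.15 → 31.
right front: 36 × 0.7 = 25.20 → 25.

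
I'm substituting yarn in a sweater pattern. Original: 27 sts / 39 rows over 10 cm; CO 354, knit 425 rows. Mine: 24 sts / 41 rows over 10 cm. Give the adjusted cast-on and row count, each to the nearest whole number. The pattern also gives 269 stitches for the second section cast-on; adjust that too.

Cast on 315 stitches; work 447 rows; second section cast-on 239 stitches.

Stitches: 354 × 24/27 = 314.67 → 315.
Rows: 425 × 41/39 = 446.79 → 447.
second section cast-on: 269 × 24/27 = 239.11 → 239.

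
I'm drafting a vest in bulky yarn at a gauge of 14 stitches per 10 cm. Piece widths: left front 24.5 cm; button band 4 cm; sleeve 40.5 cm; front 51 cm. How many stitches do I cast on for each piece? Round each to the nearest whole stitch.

Rate = 14/10 = 1.4 sts per cm.
left front: 24.5 × 1.4 = 34.30 → 34.
button band: 4 × 1.4 = 5.60 → 6.
sleeve: 40.5 × 1.4 = 56.70 → 57.
front: 51 × 1.4 = 71.40 → 71.

left front 34; button band 6; sleeve 57; front 71.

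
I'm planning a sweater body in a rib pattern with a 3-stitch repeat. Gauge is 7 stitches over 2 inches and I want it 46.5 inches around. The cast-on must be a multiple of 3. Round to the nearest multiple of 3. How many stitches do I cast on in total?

162 stitches.

7 / 2 = 3.5 sts per inch.
46.5 × 3.5 = 162.75 sts.
Nearest multiple of 3: 162.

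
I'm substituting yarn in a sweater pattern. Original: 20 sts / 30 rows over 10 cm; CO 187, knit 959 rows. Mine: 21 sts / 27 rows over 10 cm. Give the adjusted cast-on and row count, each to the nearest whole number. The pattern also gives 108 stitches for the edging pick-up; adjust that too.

Stitches: 187 × 21/20 = 196.35 → 196.
Rows: 959 × 27/30 = 863.10 → 863.
edging pick-up: 108 × 21/20 = 113.40 → 113.

Cast on 196 stitches; work 863 rows; edging pick-up 113 stitches.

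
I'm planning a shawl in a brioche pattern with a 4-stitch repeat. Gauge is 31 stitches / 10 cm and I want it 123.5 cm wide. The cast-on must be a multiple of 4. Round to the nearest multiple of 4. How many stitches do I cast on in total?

CO 384 sts.

31 / 10 = 3.1 sts per cm.
123.5 × 3.1 = 382.85 sts.
Nearest multiple of 4: 384.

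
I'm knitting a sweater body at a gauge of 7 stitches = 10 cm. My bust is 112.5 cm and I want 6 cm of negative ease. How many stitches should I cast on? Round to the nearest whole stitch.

CO 75 sts.

Finished = 112.5 − 6 = 106.5 cm.
7 / 10 = 0.7 sts per cm.
106.50 × 0.7 = 74.55 sts.
→ 75 sts.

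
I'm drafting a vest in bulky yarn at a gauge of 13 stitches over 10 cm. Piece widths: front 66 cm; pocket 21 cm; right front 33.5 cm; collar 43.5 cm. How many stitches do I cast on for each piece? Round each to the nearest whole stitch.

front 86; pocket 27; right front 44; collar 57.

Rate = 13/10 = 1.3 sts per cm.
front: 66 × 1.3 = 85.80 → 86.
pocket: 21 × 1.3 = 27.30 → 27.
right front: 33.5 × 1.3 = 43.55 → 44.
collar: 43.5 × 1.3 = 56.55 → 57.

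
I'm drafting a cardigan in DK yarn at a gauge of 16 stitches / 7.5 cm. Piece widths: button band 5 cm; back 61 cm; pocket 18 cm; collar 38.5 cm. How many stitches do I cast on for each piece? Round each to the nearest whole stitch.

button band 11; back 130; pocket 38; collar 82.

Rate = 16/7.5 = 2.133 sts per cm.
button band: 5 × 2.133 = 10.67 → 11.
back: 61 × 2.133 = 130.13 → 130.
pocket: 18 × 2.133 = 38.40 → 38.
collar: 38.5 × 2.133 = 82.13 → 82.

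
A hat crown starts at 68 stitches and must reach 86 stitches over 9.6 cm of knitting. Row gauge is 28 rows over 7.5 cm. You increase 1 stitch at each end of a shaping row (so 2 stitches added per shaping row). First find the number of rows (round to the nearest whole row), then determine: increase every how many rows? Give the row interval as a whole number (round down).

Rows = 9.6 × 3.733 = 35.8 → 36 rows.
Stitches to add: 18 → 9 shaping rows (at 2 st each).
36 / 9 = 4.00 → every 4 rows.

Increase every 4th row.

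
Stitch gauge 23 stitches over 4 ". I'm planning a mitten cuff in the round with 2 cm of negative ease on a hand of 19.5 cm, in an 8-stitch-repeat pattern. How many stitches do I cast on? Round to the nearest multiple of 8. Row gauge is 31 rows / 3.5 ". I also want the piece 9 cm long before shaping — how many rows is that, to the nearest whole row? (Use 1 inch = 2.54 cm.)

Cast on 40 stitches; work 31 rows.

Finished = 19.5 − 2 = 17.5 cm.
17.5 cm × 1/2.54 = 6.89 inches.
23/4 = 5.75 sts per in; 6.89 × 5.75 = 39.62 sts.
Nearest multiple of 8 → 40.
9 cm = 3.54 inches; × 8.857 = 31.38 → 31 rows.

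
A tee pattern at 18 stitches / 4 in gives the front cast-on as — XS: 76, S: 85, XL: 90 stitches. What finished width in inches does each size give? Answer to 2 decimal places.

18/4 = 4.5 sts per in.
XS: 76 / 4.5 = 16.889 → 16.89 in.
S: 85 / 4.5 = 18.889 → 18.89 in.
XL: 90 / 4.5 = 20.000 → 20.00 in.

XS 16.89 inches; S 18.89 inches; XL 20.00 inches.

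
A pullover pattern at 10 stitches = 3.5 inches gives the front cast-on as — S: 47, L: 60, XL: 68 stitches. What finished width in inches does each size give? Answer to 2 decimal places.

10/3.5 = 2.857 sts per in.
S: 47 / 2.857 = 16.450 → 16.45 in.
L: 60 / 2.857 = 21.000 → 21.00 in.
XL: 68 / 2.857 = 23.800 → 23.80 in.

S 16.45 inches; L 21.00 inches; XL 23.80 inches.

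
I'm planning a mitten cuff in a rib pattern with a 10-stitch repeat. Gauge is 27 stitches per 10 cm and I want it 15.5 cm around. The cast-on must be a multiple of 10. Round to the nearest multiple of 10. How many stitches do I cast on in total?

27 / 10 = 2.7 sts per cm.
15.5 × 2.7 = 41.85 sts.
Nearest multiple of 10: 40.

CO 40 sts.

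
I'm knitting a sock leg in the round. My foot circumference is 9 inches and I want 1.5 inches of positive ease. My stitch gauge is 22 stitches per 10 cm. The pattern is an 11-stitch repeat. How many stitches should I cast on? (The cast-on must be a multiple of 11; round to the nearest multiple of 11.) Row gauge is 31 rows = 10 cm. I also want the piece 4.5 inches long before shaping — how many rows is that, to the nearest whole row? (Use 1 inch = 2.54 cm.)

Finished = 9 + 1.5 = 10.5 inches.
10.5 inches × 2.54 = 26.67 cm.
22/10 = 2.2 sts per cm; 26.67 × 2.2 = 58.67 sts.
Nearest multiple of 11 → 55.
4.5 inches = 11.43 cm; × 3.1 = 35.43 → 35 rows.

Cast on 55 stitches; work 35 rows.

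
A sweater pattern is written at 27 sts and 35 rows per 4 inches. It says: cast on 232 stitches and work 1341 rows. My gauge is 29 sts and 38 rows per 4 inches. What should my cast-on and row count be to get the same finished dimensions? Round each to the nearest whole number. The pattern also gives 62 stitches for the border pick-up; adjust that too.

Cast on 249 stitches; work 1456 rows; border pick-up 67 stitches.

Stitches: 232 × 29/27 = 249.19 → 249.
Rows: 1341 × 38/35 = 1455.94 → 1456.
border pick-up: 62 × 29/27 = 66.59 → 67.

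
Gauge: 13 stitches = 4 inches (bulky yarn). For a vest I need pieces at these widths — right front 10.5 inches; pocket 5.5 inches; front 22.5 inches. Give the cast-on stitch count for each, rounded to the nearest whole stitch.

right front 34; pocket 18; front 73.

Rate = 13/4 = 3.25 sts per in.
right front: 10.5 × 3.25 = 34.12 → 34.
pocket: 5.5 × 3.25 = 17.88 → 18.
front: 22.5 × 3.25 = 73.12 → 73.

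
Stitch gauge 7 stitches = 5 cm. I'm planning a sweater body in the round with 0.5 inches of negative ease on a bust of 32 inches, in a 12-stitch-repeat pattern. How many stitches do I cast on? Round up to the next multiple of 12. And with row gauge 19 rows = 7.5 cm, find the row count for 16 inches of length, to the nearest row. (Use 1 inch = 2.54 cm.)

Finished = 32 − 0.5 = 31.5 inches.
31.5 inches × 2.54 = 80.01 cm.
7/5 = 1.4 sts per cm; 80.01 × 1.4 = 112.01 sts.
Next multiple of 12 → 120.
16 inches = 40.64 cm; × 2.533 = 102.95 → 103 rows.

Cast on 120 stitches; work 103 rows.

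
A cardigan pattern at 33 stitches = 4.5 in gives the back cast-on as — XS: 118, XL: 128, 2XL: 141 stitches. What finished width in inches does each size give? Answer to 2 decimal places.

33/4.5 = 7.333 sts per in.
XS: 118 / 7.333 = 16.091 → 16.09 in.
XL: 128 / 7.333 = 17.455 → 17.45 in.
2XL: 141 / 7.333 = 19.227 → 19.23 in.

XS 16.09 inches; XL 17.45 inches; 2XL 19.23 inches.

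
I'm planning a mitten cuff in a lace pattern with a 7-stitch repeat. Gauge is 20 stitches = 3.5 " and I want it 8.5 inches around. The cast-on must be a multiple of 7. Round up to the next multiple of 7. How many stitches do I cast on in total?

20 / 3.5 = 5.714 sts per inch.
8.5 × 5.714 = 48.57 sts.
Next multiple of 7: 49.

CO 49 sts.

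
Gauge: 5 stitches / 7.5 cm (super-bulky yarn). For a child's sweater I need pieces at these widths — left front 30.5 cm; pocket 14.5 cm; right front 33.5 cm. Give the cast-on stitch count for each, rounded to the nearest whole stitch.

left front 20; pocket 10; right front 22.

Rate = 5/7.5 = 0.667 sts per cm.
left front: 30.5 × 0.667 = 20.33 → 20.
pocket: 14.5 × 0.667 = 9.67 → 10.
right front: 33.5 × 0.667 = 22.33 → 22.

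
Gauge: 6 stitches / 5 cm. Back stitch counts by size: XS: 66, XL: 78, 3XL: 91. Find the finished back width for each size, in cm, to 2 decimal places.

XS 55.00 cm; XL 65.00 cm; 3XL 75.83 cm.

6/5 = 1.2 sts per cm.
XS: 66 / 1.2 = 55.000 → 55.00 cm.
XL: 78 / 1.2 = 65.000 → 65.00 cm.
3XL: 91 / 1.2 = 75.833 → 75.83 cm.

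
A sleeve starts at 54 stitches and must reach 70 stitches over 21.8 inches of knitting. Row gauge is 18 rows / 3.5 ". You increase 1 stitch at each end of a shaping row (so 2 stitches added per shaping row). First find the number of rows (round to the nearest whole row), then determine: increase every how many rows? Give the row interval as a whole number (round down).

Rows = 21.8 × 5.143 = 112.1 → 112 rows.
Stitches to add: 16 → 8 shaping rows (at 2 st each).
112 / 8 = 14.00 → every 14 rows.

Increase every 14th row.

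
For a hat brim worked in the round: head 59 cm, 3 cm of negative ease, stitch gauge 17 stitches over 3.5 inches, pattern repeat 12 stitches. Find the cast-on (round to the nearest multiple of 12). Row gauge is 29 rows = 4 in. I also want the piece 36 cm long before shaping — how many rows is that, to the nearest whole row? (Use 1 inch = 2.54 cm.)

Finished = 59 − 3 = 56 cm.
56 cm × 1/2.54 = 22.05 inches.
17/3.5 = 4.857 sts per in; 22.05 × 4.857 = 107.09 sts.
Nearest multiple of 12 → 108.
36 cm = 14.17 inches; × 7.25 = 102.76 → 103 rows.

Cast on 108 stitches; work 103 rows.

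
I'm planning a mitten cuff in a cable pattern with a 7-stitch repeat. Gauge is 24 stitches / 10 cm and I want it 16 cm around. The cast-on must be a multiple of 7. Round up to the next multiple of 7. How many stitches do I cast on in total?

CO 42 sts.

24 / 10 = 2.4 sts per cm.
16 × 2.4 = 38.40 sts.
Next multiple of 7: 42.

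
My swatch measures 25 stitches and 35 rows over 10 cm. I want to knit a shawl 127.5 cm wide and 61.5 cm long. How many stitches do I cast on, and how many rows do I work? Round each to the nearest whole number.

Cast on 319 stitches and work 215 rows.

Stitch gauge = 25/10 = 2.5 sts/cm; 127.5 × 2.5 = 318.75 → 319 sts.
Row gauge = 35/10 = 3.5 rows/cm; 61.5 × 3.5 = 215.25 → 215 rows.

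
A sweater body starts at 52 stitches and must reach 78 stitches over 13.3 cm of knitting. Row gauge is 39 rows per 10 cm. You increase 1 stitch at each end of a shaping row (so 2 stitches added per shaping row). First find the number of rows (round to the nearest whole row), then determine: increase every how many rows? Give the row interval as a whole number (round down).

Increase every 4th row.

Rows = 13.3 × 3.9 = 51.9 → 52 rows.
Stitches to add: 26 → 13 shaping rows (at 2 st each).
52 / 13 = 4.00 → every 4 rows.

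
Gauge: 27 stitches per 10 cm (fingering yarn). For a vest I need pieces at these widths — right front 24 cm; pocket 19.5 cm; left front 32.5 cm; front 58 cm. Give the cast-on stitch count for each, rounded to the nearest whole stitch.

right front 65; pocket 53; left front 88; front 157.

Rate = 27/10 = 2.7 sts per cm.
right front: 24 × 2.7 = 64.80 → 65.
pocket: 19.5 × 2.7 = 52.65 → 53.
left front: 32.5 × 2.7 = 87.75 → 88.
front: 58 × 2.7 = 156.60 → 157.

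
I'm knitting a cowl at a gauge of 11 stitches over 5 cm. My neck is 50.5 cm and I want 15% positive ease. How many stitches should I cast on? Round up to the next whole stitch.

Cast on 128 stitches.

Finished = 50.5 × 1.15 = 58.08 cm.
11 / 5 = 2.2 sts per cm.
58.08 × 2.2 = 127.77 sts.
→ 128 sts.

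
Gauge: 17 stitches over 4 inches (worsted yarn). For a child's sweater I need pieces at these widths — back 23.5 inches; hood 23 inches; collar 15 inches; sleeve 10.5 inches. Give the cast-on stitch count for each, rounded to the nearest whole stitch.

Rate = 17/4 = 4.25 sts per in.
back: 23.5 × 4.25 = 99.88 → 100.
hood: 23 × 4.25 = 97.75 → 98.
collar: 15 × 4.25 = 63.75 → 64.
sleeve: 10.5 × 4.25 = 44.62 → 45.

back 100; hood 98; collar 64; sleeve 45.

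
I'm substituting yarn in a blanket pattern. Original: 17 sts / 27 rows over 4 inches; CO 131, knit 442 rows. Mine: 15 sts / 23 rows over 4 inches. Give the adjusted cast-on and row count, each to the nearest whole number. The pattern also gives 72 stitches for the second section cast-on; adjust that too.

Cast on 116 stitches; work 377 rows; second section cast-on 64 stitches.

Stitches: 131 × 15/17 = 115.59 → 116.
Rows: 442 × 23/27 = 376.52 → 377.
second section cast-on: 72 × 15/17 = 63.53 → 64.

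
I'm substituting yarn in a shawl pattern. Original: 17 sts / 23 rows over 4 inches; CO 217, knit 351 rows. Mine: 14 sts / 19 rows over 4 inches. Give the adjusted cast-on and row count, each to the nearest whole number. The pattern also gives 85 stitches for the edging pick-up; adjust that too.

Stitches: 217 × 14/17 = 178.71 → 179.
Rows: 351 × 19/23 = 289.96 → 290.
edging pick-up: 85 × 14/17 = 70.00 → 70.

Cast on 179 stitches; work 290 rows; edging pick-up 70 stitches.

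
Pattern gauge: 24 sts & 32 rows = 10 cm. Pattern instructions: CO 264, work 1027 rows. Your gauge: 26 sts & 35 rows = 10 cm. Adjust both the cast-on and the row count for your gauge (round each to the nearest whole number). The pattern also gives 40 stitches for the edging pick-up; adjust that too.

Cast on 286 stitches; work 1123 rows; edging pick-up 43 stitches.

Stitches: 264 × 26/24 = 286.00 → 286.
Rows: 1027 × 35/32 = 1123.28 → 1123.
edging pick-up: 40 × 26/24 = 43.33 → 43.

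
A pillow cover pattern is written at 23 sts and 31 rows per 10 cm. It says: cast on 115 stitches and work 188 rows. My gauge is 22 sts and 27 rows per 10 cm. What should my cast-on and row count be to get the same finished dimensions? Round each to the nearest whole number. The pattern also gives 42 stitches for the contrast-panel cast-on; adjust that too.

Stitches: 115 × 22/23 = 110.00 → 110.
Rows: 188 × 27/31 = 163.74 → 164.
contrast-panel cast-on: 42 × 22/23 = 40.17 → 40.

Cast on 110 stitches; work 164 rows; contrast-panel cast-on 40 stitches.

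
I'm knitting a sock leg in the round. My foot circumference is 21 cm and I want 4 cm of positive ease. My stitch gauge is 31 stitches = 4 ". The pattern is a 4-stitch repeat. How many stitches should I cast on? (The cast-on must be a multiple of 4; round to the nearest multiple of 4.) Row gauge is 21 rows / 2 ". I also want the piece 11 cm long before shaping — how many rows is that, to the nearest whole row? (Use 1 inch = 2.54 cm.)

Finished = 21 + 4 = 25 cm.
25 cm × 1/2.54 = 9.84 inches.
31/4 = 7.75 sts per in; 9.84 × 7.75 = 76.28 sts.
Nearest multiple of 4 → 76.
11 cm = 4.33 inches; × 10.5 = 45.47 → 45 rows.

Cast on 76 stitches; work 45 rows.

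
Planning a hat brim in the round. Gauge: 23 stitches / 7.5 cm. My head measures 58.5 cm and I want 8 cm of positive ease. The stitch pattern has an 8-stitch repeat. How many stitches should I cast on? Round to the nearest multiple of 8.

Finished = 58.5 + 8 = 66.5 cm.
23 / 7.5 = 3.067 sts/cm.
66.5 × 3.067 = 203.93 sts.
Nearest multiple of 8: 200.

CO 200 sts.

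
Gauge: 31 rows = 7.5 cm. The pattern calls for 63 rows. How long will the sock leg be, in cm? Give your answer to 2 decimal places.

15.24 cm.

31 rows / 7.5 cm = 4.133 rows per cm.
63 / 4.133 = 15.242 cm.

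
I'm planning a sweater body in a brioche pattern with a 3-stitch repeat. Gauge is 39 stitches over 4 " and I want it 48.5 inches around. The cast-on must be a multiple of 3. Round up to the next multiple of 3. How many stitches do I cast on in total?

39 / 4 = 9.75 sts per inch.
48.5 × 9.75 = 472.88 sts.
Next multiple of 3: 474.

CO 474 sts.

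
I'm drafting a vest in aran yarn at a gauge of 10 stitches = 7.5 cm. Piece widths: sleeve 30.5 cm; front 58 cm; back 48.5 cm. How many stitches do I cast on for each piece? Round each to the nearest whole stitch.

Rate = 10/7.5 = 1.333 sts per cm.
sleeve: 30.5 × 1.333 = 40.67 → 41.
front: 58 × 1.333 = 77.33 → 77.
back: 48.5 × 1.333 = 64.67 → 65.

sleeve 41; front 77; back 65.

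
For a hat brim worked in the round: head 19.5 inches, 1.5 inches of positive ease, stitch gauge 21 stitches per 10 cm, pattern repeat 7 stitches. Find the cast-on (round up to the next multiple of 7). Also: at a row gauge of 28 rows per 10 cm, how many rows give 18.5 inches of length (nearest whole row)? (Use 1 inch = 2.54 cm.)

Cast on 119 stitches; work 132 rows.

Finished = 19.5 + 1.5 = 21 inches.
21 inches × 2.54 = 53.34 cm.
21/10 = 2.1 sts per cm; 53.34 × 2.1 = 112.01 sts.
Next multiple of 7 → 119.
18.5 inches = 46.99 cm; × 2.8 = 131.57 → 132 rows.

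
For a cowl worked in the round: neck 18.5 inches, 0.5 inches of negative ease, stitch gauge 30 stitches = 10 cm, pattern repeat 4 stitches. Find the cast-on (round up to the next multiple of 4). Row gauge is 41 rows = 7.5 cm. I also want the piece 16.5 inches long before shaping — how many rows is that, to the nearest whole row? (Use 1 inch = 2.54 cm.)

Finished = 18.5 − 0.5 = 18 inches.
18 inches × 2.54 = 45.72 cm.
30/10 = 3 sts per cm; 45.72 × 3 = 137.16 sts.
Next multiple of 4 → 140.
16.5 inches = 41.91 cm; × 5.467 = 229.11 → 229 rows.

Cast on 140 stitches; work 229 rows.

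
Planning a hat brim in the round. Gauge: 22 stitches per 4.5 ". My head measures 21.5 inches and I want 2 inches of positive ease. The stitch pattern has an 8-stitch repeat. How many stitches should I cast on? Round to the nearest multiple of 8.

Finished = 21.5 + 2 = 23.5 inches.
22 / 4.5 = 4.889 sts/in.
23.5 × 4.889 = 114.89 sts.
Nearest multiple of 8: 112.

CO 112 sts.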